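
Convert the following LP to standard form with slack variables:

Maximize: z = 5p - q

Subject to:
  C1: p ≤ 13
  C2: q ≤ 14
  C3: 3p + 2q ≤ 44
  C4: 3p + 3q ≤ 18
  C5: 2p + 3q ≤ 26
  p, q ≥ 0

max z = 5p - q

s.t.
  p + s1 = 13
  q + s2 = 14
  3p + 2q + s3 = 44
  3p + 3q + s4 = 18
  2p + 3q + s5 = 26
  p, q, s1, s2, s3, s4, s5 ≥ 0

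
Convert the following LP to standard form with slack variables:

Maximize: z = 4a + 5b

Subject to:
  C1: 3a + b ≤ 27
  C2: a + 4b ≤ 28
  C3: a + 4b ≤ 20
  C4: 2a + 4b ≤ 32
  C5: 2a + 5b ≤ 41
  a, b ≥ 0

max z = 4a + 5b

s.t.
  3a + b + s1 = 27
  a + 4b + s2 = 28
  a + 4b + s3 = 20
  2a + 4b + s4 = 32
  2a + 5b + s5 = 41
  a, b, s1, s2, s3, s4, s5 ≥ 0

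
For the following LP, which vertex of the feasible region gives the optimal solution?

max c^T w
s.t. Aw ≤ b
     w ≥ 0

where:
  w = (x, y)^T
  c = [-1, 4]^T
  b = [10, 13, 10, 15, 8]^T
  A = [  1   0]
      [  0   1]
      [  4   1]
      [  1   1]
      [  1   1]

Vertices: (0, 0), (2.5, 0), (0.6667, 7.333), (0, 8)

Evaluate the objective at each vertex of the feasible region:
  z(0, 0) = 0
  z(2.5, 0) = -2.5
  z(0.6667, 7.333) = 28.67
  z(0, 8) = 32  ←
The maximum is at x = 0, y = 8.

(0, 8)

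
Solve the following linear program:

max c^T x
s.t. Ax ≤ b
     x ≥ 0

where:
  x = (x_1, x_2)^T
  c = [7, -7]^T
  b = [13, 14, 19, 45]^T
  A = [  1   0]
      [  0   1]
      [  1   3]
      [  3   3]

Evaluate the objective at each vertex of the feasible region:
  z(0, 0) = 0
  z(13, 0) = 91  ←
  z(13, 2) = 77
  z(0, 6.333) = -44.33
The maximum is at x_1 = 13, x_2 = 0.

x_1 = 13, x_2 = 0, z = 91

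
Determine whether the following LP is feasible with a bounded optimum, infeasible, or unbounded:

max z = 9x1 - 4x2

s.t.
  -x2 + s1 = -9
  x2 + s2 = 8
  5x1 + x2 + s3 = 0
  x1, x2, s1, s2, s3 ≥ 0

Infeasible (no feasible solution exists)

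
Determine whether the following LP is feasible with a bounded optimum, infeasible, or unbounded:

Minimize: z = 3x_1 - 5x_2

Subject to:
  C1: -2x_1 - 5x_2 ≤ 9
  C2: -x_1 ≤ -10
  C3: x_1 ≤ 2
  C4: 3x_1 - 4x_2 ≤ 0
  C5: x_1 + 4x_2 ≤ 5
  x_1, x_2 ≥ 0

Infeasible (no feasible solution exists)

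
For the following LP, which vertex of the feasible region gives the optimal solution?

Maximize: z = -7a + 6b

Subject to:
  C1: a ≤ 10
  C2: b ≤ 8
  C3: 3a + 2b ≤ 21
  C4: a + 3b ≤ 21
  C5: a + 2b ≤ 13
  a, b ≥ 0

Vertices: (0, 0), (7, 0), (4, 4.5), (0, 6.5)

Evaluate the objective at each vertex of the feasible region:
  z(0, 0) = 0
  z(7, 0) = -49
  z(4, 4.5) = -1
  z(0, 6.5) = 39  ←
The maximum is at a = 0, b = 6.5.

(0, 6.5)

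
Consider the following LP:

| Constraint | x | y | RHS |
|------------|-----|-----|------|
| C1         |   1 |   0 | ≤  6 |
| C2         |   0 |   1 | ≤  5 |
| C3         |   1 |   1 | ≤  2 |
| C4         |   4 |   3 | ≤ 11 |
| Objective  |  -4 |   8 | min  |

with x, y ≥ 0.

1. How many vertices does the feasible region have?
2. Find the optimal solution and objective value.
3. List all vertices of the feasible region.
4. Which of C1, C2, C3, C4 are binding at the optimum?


1. 3
2. x = 2, y = 0, z = -8
3. (0, 0), (2, 0), (0, 2)
4. C3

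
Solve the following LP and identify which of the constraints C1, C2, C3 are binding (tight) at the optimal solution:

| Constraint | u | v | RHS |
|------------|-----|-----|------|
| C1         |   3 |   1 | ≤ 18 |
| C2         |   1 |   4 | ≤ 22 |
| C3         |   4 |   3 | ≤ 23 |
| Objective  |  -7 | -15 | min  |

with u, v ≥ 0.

At u = 2, v = 5, compute slack b - a·x for each constraint:
  C1: 18 − 11 = 7  (slack)
  C2: 22 − 22 = 0  (binding)
  C3: 23 − 23 = 0  (binding)

Optimal: u = 2, v = 5
Binding: C2, C3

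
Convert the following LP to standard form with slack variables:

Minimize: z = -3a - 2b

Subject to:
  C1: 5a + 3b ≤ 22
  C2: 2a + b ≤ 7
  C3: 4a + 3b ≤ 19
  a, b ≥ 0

min z = -3a - 2b

s.t.
  5a + 3b + s1 = 22
  2a + b + s2 = 7
  4a + 3b + s3 = 19
  a, b, s1, s2, s3 ≥ 0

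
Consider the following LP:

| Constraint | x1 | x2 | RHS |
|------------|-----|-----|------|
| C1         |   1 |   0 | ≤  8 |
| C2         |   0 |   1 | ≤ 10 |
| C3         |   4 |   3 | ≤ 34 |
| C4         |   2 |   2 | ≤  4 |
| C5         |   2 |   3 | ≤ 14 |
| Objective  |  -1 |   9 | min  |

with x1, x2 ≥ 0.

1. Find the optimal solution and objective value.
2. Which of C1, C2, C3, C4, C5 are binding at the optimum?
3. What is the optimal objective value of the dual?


1. x1 = 2, x2 = 0, z = -2
2. C4
3. -2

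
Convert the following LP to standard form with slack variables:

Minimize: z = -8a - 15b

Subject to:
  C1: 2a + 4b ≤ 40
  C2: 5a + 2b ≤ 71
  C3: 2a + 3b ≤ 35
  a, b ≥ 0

min z = -8a - 15b

s.t.
  2a + 4b + s1 = 40
  5a + 2b + s2 = 71
  2a + 3b + s3 = 35
  a, b, s1, s2, s3 ≥ 0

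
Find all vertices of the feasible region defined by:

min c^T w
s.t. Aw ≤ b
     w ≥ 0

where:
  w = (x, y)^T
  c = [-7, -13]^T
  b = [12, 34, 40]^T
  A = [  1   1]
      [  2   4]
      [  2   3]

(0, 0), (12, 0), (7, 5), (0, 8.5)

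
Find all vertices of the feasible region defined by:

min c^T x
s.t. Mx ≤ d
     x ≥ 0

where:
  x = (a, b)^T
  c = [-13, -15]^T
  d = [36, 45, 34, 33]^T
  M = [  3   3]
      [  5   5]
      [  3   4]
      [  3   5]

(0, 0), (9, 0), (6, 3), (0, 6.6)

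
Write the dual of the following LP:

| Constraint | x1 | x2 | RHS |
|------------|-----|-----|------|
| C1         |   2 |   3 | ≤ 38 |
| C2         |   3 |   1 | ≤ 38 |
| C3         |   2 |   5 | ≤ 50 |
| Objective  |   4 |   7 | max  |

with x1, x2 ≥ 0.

Primal max cᵀx s.t. Ax ≤ b, x ≥ 0  →  Dual min bᵀy s.t. Aᵀy ≥ c, y ≥ 0.

Minimize: z = 38y1 + 38y2 + 50y3

Subject to:
  2y1 + 3y2 + 2y3 ≥ 4
  3y1 + y2 + 5y3 ≥ 7
  y1, y2, y3 ≥ 0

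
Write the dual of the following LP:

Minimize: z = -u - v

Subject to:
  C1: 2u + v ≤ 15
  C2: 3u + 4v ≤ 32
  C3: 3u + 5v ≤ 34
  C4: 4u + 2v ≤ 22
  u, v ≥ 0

Primal min cᵀx s.t. Ax ≤ b, x ≥ 0  →  Dual max −bᵀy s.t. Aᵀy ≥ −c, y ≥ 0.

Maximize: z = -15y1 - 32y2 - 34y3 - 22y4

Subject to:
  2y1 + 3y2 + 3y3 + 4y4 ≥ 1
  y1 + 4y2 + 5y3 + 2y4 ≥ 1
  y1, y2, y3, y4 ≥ 0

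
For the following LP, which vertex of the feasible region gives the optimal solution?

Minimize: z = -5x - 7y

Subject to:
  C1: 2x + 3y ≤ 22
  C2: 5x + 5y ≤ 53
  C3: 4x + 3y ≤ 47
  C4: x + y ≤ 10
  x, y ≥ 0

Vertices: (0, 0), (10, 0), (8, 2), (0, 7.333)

Evaluate the objective at each vertex of the feasible region:
  z(0, 0) = 0
  z(10, 0) = -50
  z(8, 2) = -54  ←
  z(0, 7.333) = -51.33
The minimum is at x = 8, y = 2.

(8, 2)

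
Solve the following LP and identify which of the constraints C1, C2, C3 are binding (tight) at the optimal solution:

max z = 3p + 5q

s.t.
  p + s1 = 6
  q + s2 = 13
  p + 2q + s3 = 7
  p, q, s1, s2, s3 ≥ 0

At p = 6, q = 0.5, compute slack b - a·x for each constraint:
  C1: 6 − 6 = 0  (binding)
  C2: 13 − 0.5 = 12.5  (slack)
  C3: 7 − 7 = 0  (binding)

Optimal: p = 6, q = 0.5
Binding: C1, C3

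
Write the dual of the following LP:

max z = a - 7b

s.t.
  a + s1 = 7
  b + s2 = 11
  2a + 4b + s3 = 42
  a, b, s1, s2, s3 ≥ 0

Primal max cᵀx s.t. Ax ≤ b, x ≥ 0  →  Dual min bᵀy s.t. Aᵀy ≥ c, y ≥ 0.

Minimize: z = 7y1 + 11y2 + 42y3

Subject to:
  y1 + 2y3 ≥ 1
  y2 + 4y3 ≥ -7
  y1, y2, y3 ≥ 0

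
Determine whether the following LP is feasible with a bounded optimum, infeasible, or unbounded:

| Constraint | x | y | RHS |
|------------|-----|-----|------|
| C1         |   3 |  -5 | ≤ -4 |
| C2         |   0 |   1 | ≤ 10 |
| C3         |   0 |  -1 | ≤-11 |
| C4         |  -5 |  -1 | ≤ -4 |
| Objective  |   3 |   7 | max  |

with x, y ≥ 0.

Infeasible (no feasible solution exists)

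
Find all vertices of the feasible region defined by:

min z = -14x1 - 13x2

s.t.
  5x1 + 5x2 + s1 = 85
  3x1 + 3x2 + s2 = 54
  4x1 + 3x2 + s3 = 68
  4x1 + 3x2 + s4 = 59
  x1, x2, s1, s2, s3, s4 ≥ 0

(0, 0), (14.75, 0), (8, 9), (0, 17)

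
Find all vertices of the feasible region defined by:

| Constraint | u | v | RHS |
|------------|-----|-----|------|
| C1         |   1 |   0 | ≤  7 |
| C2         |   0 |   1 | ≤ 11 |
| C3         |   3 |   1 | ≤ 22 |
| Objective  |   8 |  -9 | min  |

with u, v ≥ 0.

(0, 0), (7, 0), (7, 1), (3.667, 11), (0, 11)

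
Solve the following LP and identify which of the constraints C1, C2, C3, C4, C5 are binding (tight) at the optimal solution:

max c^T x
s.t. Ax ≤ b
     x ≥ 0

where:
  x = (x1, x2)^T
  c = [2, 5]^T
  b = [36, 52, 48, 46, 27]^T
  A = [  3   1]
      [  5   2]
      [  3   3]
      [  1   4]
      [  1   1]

At x1 = 6, x2 = 10, compute slack b - a·x for each constraint:
  C1: 36 − 28 = 8  (slack)
  C2: 52 − 50 = 2  (slack)
  C3: 48 − 48 = 0  (binding)
  C4: 46 − 46 = 0  (binding)
  C5: 27 − 16 = 11  (slack)

Optimal: x1 = 6, x2 = 10
Binding: C3, C4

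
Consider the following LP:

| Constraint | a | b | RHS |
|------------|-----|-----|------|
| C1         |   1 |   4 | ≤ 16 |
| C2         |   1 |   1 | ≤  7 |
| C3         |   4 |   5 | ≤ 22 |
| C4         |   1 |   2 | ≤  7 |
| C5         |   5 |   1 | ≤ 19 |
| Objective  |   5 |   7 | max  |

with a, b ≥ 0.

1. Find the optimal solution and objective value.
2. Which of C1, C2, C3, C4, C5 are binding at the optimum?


1. a = 3, b = 2, z = 29
2. C3, C4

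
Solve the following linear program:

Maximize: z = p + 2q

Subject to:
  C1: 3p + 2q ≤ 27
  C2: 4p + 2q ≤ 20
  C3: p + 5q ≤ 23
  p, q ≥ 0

Evaluate the objective at each vertex of the feasible region:
  z(0, 0) = 0
  z(5, 0) = 5
  z(3, 4) = 11  ←
  z(0, 4.6) = 9.2
The maximum is at p = 3, q = 4.

p = 3, q = 4, z = 11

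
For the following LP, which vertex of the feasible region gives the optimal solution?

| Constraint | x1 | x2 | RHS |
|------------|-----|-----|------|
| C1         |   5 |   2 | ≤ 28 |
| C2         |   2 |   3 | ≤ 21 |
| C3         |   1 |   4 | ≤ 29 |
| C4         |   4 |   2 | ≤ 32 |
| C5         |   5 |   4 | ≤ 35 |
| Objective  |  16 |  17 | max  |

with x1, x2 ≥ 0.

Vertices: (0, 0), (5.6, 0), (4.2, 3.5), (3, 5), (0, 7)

Evaluate the objective at each vertex of the feasible region:
  z(0, 0) = 0
  z(5.6, 0) = 89.6
  z(4.2, 3.5) = 126.7
  z(3, 5) = 133  ←
  z(0, 7) = 119
The maximum is at x1 = 3, x2 = 5.

(3, 5)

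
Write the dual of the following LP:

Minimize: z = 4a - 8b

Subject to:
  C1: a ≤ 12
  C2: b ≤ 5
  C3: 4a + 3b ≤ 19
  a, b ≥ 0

Primal min cᵀx s.t. Ax ≤ b, x ≥ 0  →  Dual max −bᵀy s.t. Aᵀy ≥ −c, y ≥ 0.

Maximize: z = -12y1 - 5y2 - 19y3

Subject to:
  y1 + 4y3 ≥ -4
  y2 + 3y3 ≥ 8
  y1, y2, y3 ≥ 0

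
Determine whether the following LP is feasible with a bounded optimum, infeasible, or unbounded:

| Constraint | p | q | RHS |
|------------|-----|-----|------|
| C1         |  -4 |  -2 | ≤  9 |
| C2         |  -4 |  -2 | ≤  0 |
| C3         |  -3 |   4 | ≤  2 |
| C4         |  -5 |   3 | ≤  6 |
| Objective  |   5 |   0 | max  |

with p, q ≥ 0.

Unbounded (objective can increase without bound)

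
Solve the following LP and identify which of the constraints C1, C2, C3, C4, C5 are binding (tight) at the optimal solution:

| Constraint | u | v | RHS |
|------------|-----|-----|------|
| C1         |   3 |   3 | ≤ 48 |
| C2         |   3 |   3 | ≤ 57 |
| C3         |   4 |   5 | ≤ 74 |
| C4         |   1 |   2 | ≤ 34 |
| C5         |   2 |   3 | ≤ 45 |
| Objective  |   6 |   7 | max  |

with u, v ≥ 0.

At u = 6, v = 10, compute slack b - a·x for each constraint:
  C1: 48 − 48 = 0  (binding)
  C2: 57 − 48 = 9  (slack)
  C3: 74 − 74 = 0  (binding)
  C4: 34 − 26 = 8  (slack)
  C5: 45 − 42 = 3  (slack)

Optimal: u = 6, v = 10
Binding: C1, C3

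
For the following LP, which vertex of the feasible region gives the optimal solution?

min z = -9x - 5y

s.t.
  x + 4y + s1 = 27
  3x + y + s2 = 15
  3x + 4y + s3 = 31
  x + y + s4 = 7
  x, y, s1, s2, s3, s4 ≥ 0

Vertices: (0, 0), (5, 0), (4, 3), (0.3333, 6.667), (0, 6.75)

Evaluate the objective at each vertex of the feasible region:
  z(0, 0) = 0
  z(5, 0) = -45
  z(4, 3) = -51  ←
  z(0.3333, 6.667) = -36.33
  z(0, 6.75) = -33.75
The minimum is at x = 4, y = 3.

(4, 3)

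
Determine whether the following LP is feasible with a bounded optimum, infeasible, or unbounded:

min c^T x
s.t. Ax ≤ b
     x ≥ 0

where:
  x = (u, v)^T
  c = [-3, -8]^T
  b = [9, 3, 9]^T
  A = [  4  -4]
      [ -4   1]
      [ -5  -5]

Unbounded (objective can decrease without bound)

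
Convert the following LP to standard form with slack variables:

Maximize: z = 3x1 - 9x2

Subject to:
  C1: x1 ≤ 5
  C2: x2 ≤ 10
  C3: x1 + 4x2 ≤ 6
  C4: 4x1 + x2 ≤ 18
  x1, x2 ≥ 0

max z = 3x1 - 9x2

s.t.
  x1 + s1 = 5
  x2 + s2 = 10
  x1 + 4x2 + s3 = 6
  4x1 + x2 + s4 = 18
  x1, x2, s1, s2, s3, s4 ≥ 0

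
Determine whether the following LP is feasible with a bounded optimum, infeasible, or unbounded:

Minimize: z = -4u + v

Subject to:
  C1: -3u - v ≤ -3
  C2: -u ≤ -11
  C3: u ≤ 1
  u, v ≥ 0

Infeasible (no feasible solution exists)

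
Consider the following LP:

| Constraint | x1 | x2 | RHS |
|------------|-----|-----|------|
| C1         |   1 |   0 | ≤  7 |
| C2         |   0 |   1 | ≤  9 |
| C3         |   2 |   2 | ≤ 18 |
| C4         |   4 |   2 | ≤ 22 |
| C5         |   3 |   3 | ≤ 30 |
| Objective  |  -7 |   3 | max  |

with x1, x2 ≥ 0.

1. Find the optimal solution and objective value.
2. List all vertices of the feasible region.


1. x1 = 0, x2 = 9, z = 27
2. (0, 0), (5.5, 0), (2, 7), (0, 9)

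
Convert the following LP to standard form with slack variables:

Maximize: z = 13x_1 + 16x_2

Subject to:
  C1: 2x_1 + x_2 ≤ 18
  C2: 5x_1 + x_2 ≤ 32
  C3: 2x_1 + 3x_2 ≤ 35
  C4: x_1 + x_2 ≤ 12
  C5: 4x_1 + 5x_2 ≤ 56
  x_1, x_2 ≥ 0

max z = 13x_1 + 16x_2

s.t.
  2x_1 + x_2 + s1 = 18
  5x_1 + x_2 + s2 = 32
  2x_1 + 3x_2 + s3 = 35
  x_1 + x_2 + s4 = 12
  4x_1 + 5x_2 + s5 = 56
  x_1, x_2, s1, s2, s3, s4, s5 ≥ 0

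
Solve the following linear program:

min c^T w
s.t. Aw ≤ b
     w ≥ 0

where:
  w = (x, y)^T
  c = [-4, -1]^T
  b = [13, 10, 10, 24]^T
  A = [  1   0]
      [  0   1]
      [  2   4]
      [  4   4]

Evaluate the objective at each vertex of the feasible region:
  z(0, 0) = 0
  z(5, 0) = -20  ←
  z(0, 2.5) = -2.5
The minimum is at x = 5, y = 0.

x = 5, y = 0, z = -20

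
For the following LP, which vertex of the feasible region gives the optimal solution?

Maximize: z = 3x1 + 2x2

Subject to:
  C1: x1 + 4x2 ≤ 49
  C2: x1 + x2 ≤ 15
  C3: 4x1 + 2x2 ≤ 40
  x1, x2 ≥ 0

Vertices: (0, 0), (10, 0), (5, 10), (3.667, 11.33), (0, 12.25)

Evaluate the objective at each vertex of the feasible region:
  z(0, 0) = 0
  z(10, 0) = 30
  z(5, 10) = 35  ←
  z(3.667, 11.33) = 33.67
  z(0, 12.25) = 24.5
The maximum is at x1 = 5, x2 = 10.

(5, 10)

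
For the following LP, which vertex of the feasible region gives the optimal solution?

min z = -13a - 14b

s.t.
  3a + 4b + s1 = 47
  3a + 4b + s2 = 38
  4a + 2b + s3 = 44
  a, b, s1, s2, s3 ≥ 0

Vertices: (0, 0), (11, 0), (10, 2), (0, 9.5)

Evaluate the objective at each vertex of the feasible region:
  z(0, 0) = 0
  z(11, 0) = -143
  z(10, 2) = -158  ←
  z(0, 9.5) = -133
The minimum is at a = 10, b = 2.

(10, 2)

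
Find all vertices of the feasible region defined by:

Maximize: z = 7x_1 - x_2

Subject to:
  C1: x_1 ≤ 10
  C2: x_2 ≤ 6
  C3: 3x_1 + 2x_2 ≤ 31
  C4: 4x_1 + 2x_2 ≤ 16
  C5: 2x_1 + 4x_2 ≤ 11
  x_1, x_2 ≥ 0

(0, 0), (4, 0), (3.5, 1), (0, 2.75)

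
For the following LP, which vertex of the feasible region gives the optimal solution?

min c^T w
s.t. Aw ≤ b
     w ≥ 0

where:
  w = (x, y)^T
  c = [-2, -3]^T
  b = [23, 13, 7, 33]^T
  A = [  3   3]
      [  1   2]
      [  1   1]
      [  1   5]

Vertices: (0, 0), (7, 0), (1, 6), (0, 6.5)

Evaluate the objective at each vertex of the feasible region:
  z(0, 0) = 0
  z(7, 0) = -14
  z(1, 6) = -20  ←
  z(0, 6.5) = -19.5
The minimum is at x = 1, y = 6.

(1, 6)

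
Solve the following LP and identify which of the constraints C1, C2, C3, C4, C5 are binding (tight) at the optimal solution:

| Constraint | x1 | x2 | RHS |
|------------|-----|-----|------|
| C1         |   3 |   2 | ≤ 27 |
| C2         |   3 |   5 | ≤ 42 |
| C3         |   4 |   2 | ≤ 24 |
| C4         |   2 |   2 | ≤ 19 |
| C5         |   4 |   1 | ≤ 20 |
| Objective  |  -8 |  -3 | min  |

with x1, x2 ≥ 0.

At x1 = 4, x2 = 4, compute slack b - a·x for each constraint:
  C1: 27 − 20 = 7  (slack)
  C2: 42 − 32 = 10  (slack)
  C3: 24 − 24 = 0  (binding)
  C4: 19 − 16 = 3  (slack)
  C5: 20 − 20 = 0  (binding)

Optimal: x1 = 4, x2 = 4
Binding: C3, C5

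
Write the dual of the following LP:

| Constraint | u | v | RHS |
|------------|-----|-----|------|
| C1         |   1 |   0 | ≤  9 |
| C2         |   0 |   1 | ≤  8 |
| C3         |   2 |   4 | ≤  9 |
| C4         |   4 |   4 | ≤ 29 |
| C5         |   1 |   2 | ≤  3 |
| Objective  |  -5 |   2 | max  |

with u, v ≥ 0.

Primal max cᵀx s.t. Ax ≤ b, x ≥ 0  →  Dual min bᵀy s.t. Aᵀy ≥ c, y ≥ 0.

Minimize: z = 9y1 + 8y2 + 9y3 + 29y4 + 3y5

Subject to:
  y1 + 2y3 + 4y4 + y5 ≥ -5
  y2 + 4y3 + 4y4 + 2y5 ≥ 2
  y1, y2, y3, y4, y5 ≥ 0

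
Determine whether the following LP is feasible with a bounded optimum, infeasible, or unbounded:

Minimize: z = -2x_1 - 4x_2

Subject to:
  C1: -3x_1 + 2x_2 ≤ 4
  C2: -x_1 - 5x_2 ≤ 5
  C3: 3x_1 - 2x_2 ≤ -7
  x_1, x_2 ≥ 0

Infeasible (no feasible solution exists)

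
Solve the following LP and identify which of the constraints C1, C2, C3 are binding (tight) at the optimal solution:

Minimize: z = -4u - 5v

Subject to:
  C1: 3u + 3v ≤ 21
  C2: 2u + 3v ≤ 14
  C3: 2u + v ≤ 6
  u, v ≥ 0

At u = 1, v = 4, compute slack b - a·x for each constraint:
  C1: 21 − 15 = 6  (slack)
  C2: 14 − 14 = 0  (binding)
  C3: 6 − 6 = 0  (binding)

Optimal: u = 1, v = 4
Binding: C2, C3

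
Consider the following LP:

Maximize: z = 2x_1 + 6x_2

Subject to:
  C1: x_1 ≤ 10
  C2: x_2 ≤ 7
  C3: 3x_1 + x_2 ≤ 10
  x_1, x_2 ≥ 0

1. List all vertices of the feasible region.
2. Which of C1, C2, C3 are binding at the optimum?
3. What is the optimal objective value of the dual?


1. (0, 0), (3.333, 0), (1, 7), (0, 7)
2. C2, C3
3. 44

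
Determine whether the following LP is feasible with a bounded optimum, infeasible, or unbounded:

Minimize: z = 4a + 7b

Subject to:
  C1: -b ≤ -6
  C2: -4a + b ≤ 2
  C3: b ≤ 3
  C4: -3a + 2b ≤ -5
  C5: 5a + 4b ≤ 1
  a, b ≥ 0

Infeasible (no feasible solution exists)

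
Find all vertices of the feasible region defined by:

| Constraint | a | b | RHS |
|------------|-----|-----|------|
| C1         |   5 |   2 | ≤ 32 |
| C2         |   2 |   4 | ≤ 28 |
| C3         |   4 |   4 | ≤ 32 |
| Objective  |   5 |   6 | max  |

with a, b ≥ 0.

(0, 0), (6.4, 0), (5.333, 2.667), (2, 6), (0, 7)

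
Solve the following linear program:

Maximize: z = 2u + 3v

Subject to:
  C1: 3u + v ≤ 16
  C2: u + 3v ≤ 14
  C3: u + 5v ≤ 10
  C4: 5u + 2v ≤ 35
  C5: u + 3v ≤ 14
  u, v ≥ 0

Evaluate the objective at each vertex of the feasible region:
  z(0, 0) = 0
  z(5.333, 0) = 10.67
  z(5, 1) = 13  ←
  z(0, 2) = 6
The maximum is at u = 5, v = 1.

u = 5, v = 1, z = 13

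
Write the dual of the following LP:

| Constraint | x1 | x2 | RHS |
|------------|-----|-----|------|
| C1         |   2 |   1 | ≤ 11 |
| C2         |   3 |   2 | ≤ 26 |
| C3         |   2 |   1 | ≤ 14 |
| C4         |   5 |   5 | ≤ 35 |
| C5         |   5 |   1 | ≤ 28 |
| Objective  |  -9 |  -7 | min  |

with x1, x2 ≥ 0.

Primal min cᵀx s.t. Ax ≤ b, x ≥ 0  →  Dual max −bᵀy s.t. Aᵀy ≥ −c, y ≥ 0.

Maximize: z = -11y1 - 26y2 - 14y3 - 35y4 - 28y5

Subject to:
  2y1 + 3y2 + 2y3 + 5y4 + 5y5 ≥ 9
  y1 + 2y2 + y3 + 5y4 + y5 ≥ 7
  y1, y2, y3, y4, y5 ≥ 0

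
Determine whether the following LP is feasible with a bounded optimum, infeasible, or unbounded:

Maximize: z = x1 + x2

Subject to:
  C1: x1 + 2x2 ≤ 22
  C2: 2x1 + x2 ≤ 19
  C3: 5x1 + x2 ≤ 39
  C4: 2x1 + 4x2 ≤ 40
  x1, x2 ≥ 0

Feasible with a bounded optimal solution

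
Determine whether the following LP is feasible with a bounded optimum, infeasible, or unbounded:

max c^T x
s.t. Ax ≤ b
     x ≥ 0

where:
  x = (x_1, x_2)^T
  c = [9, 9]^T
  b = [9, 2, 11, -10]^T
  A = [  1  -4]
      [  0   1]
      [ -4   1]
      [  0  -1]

Infeasible (no feasible solution exists)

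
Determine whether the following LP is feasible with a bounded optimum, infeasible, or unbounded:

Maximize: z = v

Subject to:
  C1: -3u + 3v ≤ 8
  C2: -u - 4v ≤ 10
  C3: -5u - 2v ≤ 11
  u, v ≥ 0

Unbounded (objective can increase without bound)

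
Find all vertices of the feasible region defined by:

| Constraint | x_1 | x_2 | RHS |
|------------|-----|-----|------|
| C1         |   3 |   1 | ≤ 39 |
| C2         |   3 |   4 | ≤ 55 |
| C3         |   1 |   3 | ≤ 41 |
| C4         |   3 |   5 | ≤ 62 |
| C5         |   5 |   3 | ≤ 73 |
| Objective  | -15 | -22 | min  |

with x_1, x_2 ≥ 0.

(0, 0), (13, 0), (11.22, 5.333), (9, 7), (0, 12.4)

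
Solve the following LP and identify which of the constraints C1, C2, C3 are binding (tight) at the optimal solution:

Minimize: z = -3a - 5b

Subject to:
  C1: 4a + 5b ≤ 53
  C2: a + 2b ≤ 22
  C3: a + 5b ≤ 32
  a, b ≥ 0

At a = 7, b = 5, compute slack b - a·x for each constraint:
  C1: 53 − 53 = 0  (binding)
  C2: 22 − 17 = 5  (slack)
  C3: 32 − 32 = 0  (binding)

Optimal: a = 7, b = 5
Binding: C1, C3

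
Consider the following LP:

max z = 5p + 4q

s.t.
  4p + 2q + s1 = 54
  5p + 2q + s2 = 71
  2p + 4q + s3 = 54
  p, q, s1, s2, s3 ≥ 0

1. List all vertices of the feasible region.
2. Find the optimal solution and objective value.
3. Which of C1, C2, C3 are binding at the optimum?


1. (0, 0), (13.5, 0), (9, 9), (0, 13.5)
2. p = 9, q = 9, z = 81
3. C1, C3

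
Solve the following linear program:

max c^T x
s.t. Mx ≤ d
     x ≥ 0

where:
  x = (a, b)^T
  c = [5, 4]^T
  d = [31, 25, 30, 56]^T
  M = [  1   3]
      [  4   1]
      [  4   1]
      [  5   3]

Evaluate the objective at each vertex of the feasible region:
  z(0, 0) = 0
  z(6.25, 0) = 31.25
  z(4, 9) = 56  ←
  z(0, 10.33) = 41.33
The maximum is at a = 4, b = 9.

a = 4, b = 9, z = 56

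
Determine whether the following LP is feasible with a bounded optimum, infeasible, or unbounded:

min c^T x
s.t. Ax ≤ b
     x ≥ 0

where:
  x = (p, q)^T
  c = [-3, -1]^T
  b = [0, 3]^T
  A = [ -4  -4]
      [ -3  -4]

Unbounded (objective can decrease without bound)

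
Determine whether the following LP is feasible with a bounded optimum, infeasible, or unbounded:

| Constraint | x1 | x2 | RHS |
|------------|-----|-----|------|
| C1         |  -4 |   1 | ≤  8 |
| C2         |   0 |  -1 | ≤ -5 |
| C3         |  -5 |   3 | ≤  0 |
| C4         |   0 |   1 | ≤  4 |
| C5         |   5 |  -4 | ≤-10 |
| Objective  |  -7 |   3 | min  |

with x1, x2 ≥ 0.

Infeasible (no feasible solution exists)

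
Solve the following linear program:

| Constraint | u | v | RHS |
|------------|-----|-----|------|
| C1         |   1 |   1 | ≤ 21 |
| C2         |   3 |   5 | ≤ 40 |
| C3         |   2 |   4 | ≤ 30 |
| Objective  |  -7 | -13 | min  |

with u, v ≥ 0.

Evaluate the objective at each vertex of the feasible region:
  z(0, 0) = 0
  z(13.33, 0) = -93.33
  z(5, 5) = -100  ←
  z(0, 7.5) = -97.5
The minimum is at u = 5, v = 5.

u = 5, v = 5, z = -100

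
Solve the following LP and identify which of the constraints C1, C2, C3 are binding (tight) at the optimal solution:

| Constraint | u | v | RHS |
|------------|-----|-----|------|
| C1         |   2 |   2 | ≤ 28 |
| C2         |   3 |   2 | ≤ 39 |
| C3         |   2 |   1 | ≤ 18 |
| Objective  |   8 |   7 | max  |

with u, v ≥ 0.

At u = 4, v = 10, compute slack b - a·x for each constraint:
  C1: 28 − 28 = 0  (binding)
  C2: 39 − 32 = 7  (slack)
  C3: 18 − 18 = 0  (binding)

Optimal: u = 4, v = 10
Binding: C1, C3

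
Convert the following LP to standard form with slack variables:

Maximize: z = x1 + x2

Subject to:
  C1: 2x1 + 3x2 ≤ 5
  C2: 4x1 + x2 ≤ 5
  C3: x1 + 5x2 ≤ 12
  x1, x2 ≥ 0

max z = x1 + x2

s.t.
  2x1 + 3x2 + s1 = 5
  4x1 + x2 + s2 = 5
  x1 + 5x2 + s3 = 12
  x1, x2, s1, s2, s3 ≥ 0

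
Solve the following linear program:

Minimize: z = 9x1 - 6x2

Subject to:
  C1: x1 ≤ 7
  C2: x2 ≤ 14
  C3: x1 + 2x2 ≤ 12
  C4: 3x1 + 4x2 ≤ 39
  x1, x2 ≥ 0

Evaluate the objective at each vertex of the feasible region:
  z(0, 0) = 0
  z(7, 0) = 63
  z(7, 2.5) = 48
  z(0, 6) = -36  ←
The minimum is at x1 = 0, x2 = 6.

x1 = 0, x2 = 6, z = -36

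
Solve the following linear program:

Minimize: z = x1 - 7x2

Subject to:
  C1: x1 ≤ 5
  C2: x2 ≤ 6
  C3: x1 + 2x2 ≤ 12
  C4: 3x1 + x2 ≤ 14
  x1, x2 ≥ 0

Evaluate the objective at each vertex of the feasible region:
  z(0, 0) = 0
  z(4.667, 0) = 4.667
  z(3.2, 4.4) = -27.6
  z(0, 6) = -42  ←
The minimum is at x1 = 0, x2 = 6.

x1 = 0, x2 = 6, z = -42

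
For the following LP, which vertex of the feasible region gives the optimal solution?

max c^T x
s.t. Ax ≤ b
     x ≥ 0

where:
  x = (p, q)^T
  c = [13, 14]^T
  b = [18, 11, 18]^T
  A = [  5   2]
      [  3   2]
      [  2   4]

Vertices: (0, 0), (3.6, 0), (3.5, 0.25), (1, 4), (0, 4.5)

Evaluate the objective at each vertex of the feasible region:
  z(0, 0) = 0
  z(3.6, 0) = 46.8
  z(3.5, 0.25) = 49
  z(1, 4) = 69  ←
  z(0, 4.5) = 63
The maximum is at p = 1, q = 4.

(1, 4)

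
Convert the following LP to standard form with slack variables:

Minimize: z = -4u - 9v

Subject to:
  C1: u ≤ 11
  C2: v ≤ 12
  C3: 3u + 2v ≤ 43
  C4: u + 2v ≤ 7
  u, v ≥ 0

min z = -4u - 9v

s.t.
  u + s1 = 11
  v + s2 = 12
  3u + 2v + s3 = 43
  u + 2v + s4 = 7
  u, v, s1, s2, s3, s4 ≥ 0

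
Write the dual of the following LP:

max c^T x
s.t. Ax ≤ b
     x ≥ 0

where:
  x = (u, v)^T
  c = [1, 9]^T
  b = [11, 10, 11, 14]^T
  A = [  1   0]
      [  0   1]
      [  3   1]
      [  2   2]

Primal max cᵀx s.t. Ax ≤ b, x ≥ 0  →  Dual min bᵀy s.t. Aᵀy ≥ c, y ≥ 0.

Minimize: z = 11y1 + 10y2 + 11y3 + 14y4

Subject to:
  y1 + 3y3 + 2y4 ≥ 1
  y2 + y3 + 2y4 ≥ 9
  y1, y2, y3, y4 ≥ 0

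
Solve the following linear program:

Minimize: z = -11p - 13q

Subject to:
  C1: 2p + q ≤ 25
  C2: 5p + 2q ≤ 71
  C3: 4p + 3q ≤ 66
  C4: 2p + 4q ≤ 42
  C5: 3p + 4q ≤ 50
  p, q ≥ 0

Evaluate the objective at each vertex of the feasible region:
  z(0, 0) = 0
  z(12.5, 0) = -137.5
  z(10, 5) = -175  ←
  z(8, 6.5) = -172.5
  z(0, 10.5) = -136.5
The minimum is at p = 10, q = 5.

p = 10, q = 5, z = -175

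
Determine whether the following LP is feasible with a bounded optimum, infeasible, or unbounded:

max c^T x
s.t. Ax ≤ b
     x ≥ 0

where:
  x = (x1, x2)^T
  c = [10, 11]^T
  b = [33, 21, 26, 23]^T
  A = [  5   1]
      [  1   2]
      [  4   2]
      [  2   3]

Feasible with a bounded optimal solution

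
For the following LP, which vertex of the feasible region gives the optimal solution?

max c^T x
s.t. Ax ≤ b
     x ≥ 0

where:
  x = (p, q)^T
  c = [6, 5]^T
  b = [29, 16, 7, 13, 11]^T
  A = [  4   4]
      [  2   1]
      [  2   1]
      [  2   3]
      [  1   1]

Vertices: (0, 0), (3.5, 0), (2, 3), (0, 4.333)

Evaluate the objective at each vertex of the feasible region:
  z(0, 0) = 0
  z(3.5, 0) = 21
  z(2, 3) = 27  ←
  z(0, 4.333) = 21.67
The maximum is at p = 2, q = 3.

(2, 3)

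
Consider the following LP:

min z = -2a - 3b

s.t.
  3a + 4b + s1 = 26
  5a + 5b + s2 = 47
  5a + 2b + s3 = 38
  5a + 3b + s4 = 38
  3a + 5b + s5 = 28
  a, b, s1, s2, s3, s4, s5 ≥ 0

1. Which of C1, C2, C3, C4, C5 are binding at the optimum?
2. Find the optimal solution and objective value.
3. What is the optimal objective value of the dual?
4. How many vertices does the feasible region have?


1. C1, C5
2. a = 6, b = 2, z = -18
3. -18
4. 5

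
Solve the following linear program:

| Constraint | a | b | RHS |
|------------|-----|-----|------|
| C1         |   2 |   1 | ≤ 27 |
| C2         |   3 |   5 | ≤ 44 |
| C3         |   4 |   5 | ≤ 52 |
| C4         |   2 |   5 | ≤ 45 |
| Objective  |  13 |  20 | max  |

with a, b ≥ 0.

Evaluate the objective at each vertex of the feasible region:
  z(0, 0) = 0
  z(13, 0) = 169
  z(8, 4) = 184  ←
  z(0, 8.8) = 176
The maximum is at a = 8, b = 4.

a = 8, b = 4, z = 184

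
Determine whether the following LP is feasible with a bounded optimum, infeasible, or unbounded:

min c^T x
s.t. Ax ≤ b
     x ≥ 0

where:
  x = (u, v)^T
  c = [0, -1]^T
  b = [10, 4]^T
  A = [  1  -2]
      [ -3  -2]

Unbounded (objective can decrease without bound)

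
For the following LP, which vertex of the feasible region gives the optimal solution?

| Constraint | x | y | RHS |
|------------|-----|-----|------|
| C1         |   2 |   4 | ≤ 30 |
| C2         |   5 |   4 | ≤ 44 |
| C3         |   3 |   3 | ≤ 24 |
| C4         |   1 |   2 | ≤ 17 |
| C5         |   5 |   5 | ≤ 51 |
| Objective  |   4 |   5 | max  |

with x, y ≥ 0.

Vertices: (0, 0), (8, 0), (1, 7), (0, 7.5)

Evaluate the objective at each vertex of the feasible region:
  z(0, 0) = 0
  z(8, 0) = 32
  z(1, 7) = 39  ←
  z(0, 7.5) = 37.5
The maximum is at x = 1, y = 7.

(1, 7)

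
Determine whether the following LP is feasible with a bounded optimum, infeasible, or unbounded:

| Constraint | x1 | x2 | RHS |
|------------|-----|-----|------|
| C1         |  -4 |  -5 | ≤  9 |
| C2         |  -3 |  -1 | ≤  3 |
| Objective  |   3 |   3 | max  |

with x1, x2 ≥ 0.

Unbounded (objective can increase without bound)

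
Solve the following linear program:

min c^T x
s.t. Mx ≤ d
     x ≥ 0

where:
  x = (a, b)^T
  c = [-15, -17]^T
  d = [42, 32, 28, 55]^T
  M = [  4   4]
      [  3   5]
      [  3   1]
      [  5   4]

Evaluate the objective at each vertex of the feasible region:
  z(0, 0) = 0
  z(9.333, 0) = -140
  z(9, 1) = -152  ←
  z(0, 6.4) = -108.8
The minimum is at a = 9, b = 1.

a = 9, b = 1, z = -152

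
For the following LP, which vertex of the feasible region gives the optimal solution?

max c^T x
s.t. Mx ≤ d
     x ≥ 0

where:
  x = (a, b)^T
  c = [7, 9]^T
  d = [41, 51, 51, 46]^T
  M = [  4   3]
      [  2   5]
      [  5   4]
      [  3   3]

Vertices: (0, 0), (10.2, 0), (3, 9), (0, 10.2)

Evaluate the objective at each vertex of the feasible region:
  z(0, 0) = 0
  z(10.2, 0) = 71.4
  z(3, 9) = 102  ←
  z(0, 10.2) = 91.8
The maximum is at a = 3, b = 9.

(3, 9)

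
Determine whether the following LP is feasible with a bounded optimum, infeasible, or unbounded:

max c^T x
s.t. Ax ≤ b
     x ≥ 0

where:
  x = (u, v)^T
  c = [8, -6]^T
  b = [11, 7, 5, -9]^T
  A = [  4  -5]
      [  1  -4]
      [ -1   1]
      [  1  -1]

Infeasible (no feasible solution exists)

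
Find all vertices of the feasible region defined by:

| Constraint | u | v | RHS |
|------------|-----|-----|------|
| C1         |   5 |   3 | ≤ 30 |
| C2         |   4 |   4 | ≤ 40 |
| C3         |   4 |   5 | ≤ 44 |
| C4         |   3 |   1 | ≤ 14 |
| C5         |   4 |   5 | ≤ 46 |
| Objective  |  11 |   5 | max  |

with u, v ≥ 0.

(0, 0), (4.667, 0), (3, 5), (1.385, 7.692), (0, 8.8)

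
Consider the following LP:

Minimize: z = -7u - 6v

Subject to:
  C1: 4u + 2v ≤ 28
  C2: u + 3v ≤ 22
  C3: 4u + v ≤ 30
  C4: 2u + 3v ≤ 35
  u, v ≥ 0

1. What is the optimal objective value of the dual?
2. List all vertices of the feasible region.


1. -64
2. (0, 0), (7, 0), (4, 6), (0, 7.333)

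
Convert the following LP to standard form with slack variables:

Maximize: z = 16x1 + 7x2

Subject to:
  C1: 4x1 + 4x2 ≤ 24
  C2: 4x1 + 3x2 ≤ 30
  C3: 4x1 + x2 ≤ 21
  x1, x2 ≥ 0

max z = 16x1 + 7x2

s.t.
  4x1 + 4x2 + s1 = 24
  4x1 + 3x2 + s2 = 30
  4x1 + x2 + s3 = 21
  x1, x2, s1, s2, s3 ≥ 0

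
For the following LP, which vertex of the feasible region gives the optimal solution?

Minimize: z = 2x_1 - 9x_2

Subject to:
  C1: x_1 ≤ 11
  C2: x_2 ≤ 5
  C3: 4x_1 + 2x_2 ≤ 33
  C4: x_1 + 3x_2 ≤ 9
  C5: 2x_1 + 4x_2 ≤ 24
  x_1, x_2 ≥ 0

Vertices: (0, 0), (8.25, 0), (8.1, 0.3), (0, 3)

Evaluate the objective at each vertex of the feasible region:
  z(0, 0) = 0
  z(8.25, 0) = 16.5
  z(8.1, 0.3) = 13.5
  z(0, 3) = -27  ←
The minimum is at x_1 = 0, x_2 = 3.

(0, 3)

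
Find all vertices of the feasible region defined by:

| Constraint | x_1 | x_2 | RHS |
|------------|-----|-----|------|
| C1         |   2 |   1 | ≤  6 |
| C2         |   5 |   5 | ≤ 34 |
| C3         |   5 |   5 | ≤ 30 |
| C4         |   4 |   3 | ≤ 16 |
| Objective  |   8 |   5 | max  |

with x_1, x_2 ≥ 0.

(0, 0), (3, 0), (1, 4), (0, 5.333)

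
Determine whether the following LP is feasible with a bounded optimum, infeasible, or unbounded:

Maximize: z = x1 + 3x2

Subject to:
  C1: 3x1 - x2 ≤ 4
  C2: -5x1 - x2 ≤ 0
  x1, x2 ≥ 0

Unbounded (objective can increase without bound)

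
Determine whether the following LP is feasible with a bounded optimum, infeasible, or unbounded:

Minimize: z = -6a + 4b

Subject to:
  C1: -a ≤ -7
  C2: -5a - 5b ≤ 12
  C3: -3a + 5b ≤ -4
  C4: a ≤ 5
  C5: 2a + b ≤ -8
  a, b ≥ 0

Infeasible (no feasible solution exists)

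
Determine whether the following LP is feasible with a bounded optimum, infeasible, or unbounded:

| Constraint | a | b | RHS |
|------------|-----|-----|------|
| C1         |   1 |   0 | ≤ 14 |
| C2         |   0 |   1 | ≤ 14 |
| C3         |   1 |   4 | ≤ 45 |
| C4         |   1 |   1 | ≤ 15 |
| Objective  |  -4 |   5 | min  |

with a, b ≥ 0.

Feasible with a bounded optimal solution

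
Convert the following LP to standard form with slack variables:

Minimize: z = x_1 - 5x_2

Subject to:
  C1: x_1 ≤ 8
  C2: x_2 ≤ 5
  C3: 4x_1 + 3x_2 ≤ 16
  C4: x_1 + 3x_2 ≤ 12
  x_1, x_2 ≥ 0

min z = x_1 - 5x_2

s.t.
  x_1 + s1 = 8
  x_2 + s2 = 5
  4x_1 + 3x_2 + s3 = 16
  x_1 + 3x_2 + s4 = 12
  x_1, x_2, s1, s2, s3, s4 ≥ 0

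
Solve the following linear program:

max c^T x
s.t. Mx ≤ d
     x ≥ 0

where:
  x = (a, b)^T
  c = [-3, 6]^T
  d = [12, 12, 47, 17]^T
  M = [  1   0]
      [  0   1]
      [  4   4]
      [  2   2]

Evaluate the objective at each vertex of the feasible region:
  z(0, 0) = 0
  z(8.5, 0) = -25.5
  z(0, 8.5) = 51  ←
The maximum is at a = 0, b = 8.5.

a = 0, b = 8.5, z = 51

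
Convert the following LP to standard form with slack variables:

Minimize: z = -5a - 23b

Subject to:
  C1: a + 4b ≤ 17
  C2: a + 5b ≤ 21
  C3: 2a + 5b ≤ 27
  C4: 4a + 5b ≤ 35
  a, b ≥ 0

min z = -5a - 23b

s.t.
  a + 4b + s1 = 17
  a + 5b + s2 = 21
  2a + 5b + s3 = 27
  4a + 5b + s4 = 35
  a, b, s1, s2, s3, s4 ≥ 0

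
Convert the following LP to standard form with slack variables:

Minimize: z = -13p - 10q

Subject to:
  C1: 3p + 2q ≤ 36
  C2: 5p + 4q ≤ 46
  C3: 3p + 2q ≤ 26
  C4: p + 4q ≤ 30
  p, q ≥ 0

min z = -13p - 10q

s.t.
  3p + 2q + s1 = 36
  5p + 4q + s2 = 46
  3p + 2q + s3 = 26
  p + 4q + s4 = 30
  p, q, s1, s2, s3, s4 ≥ 0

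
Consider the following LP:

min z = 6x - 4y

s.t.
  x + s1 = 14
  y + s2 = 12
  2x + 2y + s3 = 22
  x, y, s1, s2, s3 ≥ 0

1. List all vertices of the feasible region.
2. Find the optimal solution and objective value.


1. (0, 0), (11, 0), (0, 11)
2. x = 0, y = 11, z = -44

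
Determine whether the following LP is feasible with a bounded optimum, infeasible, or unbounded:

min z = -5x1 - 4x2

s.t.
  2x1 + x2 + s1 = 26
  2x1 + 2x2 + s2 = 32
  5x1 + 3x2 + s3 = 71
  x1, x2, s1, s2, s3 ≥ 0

Feasible with a bounded optimal solution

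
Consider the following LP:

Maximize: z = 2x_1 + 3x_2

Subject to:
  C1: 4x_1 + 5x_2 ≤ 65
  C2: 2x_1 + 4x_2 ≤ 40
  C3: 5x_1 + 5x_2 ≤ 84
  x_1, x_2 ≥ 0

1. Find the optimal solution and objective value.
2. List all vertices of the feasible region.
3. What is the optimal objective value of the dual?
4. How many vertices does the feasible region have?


1. x_1 = 10, x_2 = 5, z = 35
2. (0, 0), (16.25, 0), (10, 5), (0, 10)
3. 35
4. 4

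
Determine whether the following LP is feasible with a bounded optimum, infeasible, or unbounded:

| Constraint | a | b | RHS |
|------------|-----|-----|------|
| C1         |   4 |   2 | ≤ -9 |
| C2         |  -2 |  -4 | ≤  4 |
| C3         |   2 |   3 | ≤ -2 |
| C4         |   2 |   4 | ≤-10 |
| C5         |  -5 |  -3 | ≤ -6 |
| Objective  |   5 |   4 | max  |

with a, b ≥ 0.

Infeasible (no feasible solution exists)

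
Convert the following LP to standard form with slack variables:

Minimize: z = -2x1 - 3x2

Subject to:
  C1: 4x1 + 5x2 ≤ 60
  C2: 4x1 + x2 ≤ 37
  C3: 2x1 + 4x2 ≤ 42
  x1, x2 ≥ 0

min z = -2x1 - 3x2

s.t.
  4x1 + 5x2 + s1 = 60
  4x1 + x2 + s2 = 37
  2x1 + 4x2 + s3 = 42
  x1, x2, s1, s2, s3 ≥ 0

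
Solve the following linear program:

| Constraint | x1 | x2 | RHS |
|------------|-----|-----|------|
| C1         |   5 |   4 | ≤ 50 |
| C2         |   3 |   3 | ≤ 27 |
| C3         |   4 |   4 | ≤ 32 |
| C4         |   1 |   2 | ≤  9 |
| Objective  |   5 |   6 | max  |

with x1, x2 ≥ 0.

Evaluate the objective at each vertex of the feasible region:
  z(0, 0) = 0
  z(8, 0) = 40
  z(7, 1) = 41  ←
  z(0, 4.5) = 27
The maximum is at x1 = 7, x2 = 1.

x1 = 7, x2 = 1, z = 41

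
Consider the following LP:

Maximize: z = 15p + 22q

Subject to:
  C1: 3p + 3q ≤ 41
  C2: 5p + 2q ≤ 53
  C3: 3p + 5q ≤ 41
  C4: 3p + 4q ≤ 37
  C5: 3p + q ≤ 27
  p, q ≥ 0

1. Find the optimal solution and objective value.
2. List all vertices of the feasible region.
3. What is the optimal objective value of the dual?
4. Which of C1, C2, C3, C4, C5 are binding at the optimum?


1. p = 7, q = 4, z = 193
2. (0, 0), (9, 0), (7.889, 3.333), (7, 4), (0, 8.2)
3. 193
4. C3, C4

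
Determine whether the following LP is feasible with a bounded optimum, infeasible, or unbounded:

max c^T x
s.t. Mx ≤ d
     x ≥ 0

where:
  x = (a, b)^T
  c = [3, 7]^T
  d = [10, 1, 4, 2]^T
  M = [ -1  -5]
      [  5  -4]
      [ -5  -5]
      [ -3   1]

Unbounded (objective can increase without bound)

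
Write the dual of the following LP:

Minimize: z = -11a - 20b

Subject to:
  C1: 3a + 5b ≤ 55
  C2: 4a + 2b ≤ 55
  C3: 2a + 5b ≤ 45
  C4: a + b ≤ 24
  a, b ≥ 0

Primal min cᵀx s.t. Ax ≤ b, x ≥ 0  →  Dual max −bᵀy s.t. Aᵀy ≥ −c, y ≥ 0.

Maximize: z = -55y1 - 55y2 - 45y3 - 24y4

Subject to:
  3y1 + 4y2 + 2y3 + y4 ≥ 11
  5y1 + 2y2 + 5y3 + y4 ≥ 20
  y1, y2, y3, y4 ≥ 0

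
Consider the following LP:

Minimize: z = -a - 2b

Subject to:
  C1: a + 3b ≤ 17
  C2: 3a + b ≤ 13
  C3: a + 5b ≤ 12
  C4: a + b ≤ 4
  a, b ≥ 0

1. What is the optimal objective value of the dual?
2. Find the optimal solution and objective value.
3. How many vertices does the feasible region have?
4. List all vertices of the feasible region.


1. -6
2. a = 2, b = 2, z = -6
3. 4
4. (0, 0), (4, 0), (2, 2), (0, 2.4)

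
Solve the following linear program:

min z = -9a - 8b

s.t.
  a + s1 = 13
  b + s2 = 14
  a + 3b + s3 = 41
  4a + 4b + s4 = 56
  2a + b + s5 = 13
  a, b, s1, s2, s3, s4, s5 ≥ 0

Evaluate the objective at each vertex of the feasible region:
  z(0, 0) = 0
  z(6.5, 0) = -58.5
  z(0, 13) = -104  ←
The minimum is at a = 0, b = 13.

a = 0, b = 13, z = -104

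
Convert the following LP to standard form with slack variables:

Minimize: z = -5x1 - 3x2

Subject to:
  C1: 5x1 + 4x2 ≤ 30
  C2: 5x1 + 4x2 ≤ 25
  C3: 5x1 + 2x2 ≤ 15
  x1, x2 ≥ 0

min z = -5x1 - 3x2

s.t.
  5x1 + 4x2 + s1 = 30
  5x1 + 4x2 + s2 = 25
  5x1 + 2x2 + s3 = 15
  x1, x2, s1, s2, s3 ≥ 0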